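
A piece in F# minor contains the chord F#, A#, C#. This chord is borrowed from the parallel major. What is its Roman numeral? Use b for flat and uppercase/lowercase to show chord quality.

F# is scale degree 1 in F# minor. F#–A#–C# is a major chord — the form found in F# major, not the diatonic i (F#m). Borrowed into F# minor it is written I.

I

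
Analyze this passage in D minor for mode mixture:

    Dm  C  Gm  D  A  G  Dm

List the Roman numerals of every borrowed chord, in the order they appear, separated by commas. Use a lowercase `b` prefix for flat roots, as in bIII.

I, IV

In D minor (with V from harmonic minor) the diatonic chords are Dm, Edim, F, Gm, A, Bb, C. Dm, C, Gm and A are all diatonic. But D (D–F#–A) is foreign: the diatonic i on degree 1 is Dm, whereas D comes from D major. It is labeled I. But G (G–B–D) is foreign: the diatonic iv on degree 4 is Gm, whereas G comes from D major. It is labeled IV.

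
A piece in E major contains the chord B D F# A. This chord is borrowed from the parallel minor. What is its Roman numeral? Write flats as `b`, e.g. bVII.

The root B is the diatonic 5th degree of E major; the borrowing shows in the chord quality. Diatonically E major has B (V) on that degree; B–D–F#–A is instead the minor-seventh chord native to E minor, so it takes the label v7.

v7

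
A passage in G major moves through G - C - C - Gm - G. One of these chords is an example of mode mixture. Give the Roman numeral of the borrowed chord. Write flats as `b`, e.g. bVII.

i

In G major the diatonic chords are G, Am, Bm, C, D, Em, F#dim. Of the given chords, G and C are diatonic. But Gm (G–Bb–D) is foreign: the diatonic I on degree 1 is G, whereas Gm comes from G minor. It is labeled i.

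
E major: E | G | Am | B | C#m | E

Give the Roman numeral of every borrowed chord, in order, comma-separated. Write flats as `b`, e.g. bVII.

E major has the diatonic set E, F#m, G#m, A, B, C#m, D#dim. E, B and C#m all belong to that set. G (G–B–D) doesn't fit — on degree 3 E major would have G#m (iii). G is the degree-3 chord of E minor, so it is the borrowed bIII. Am (A–C–E) is not: scale degree 4 in E major carries A (IV). In E minor the chord on that degree is Am, so here it functions as iv, borrowed from the parallel minor.

bIII, iv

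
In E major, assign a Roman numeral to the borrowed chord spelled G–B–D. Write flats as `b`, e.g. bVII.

G is the lowered form of scale degree 3 in E major (the diatonic degree 3 is G#). The diatonic chord on degree 3 would be G#m (iii), but G–B–D is the major chord from E minor. As a borrowed chord it is labeled bIII.

bIII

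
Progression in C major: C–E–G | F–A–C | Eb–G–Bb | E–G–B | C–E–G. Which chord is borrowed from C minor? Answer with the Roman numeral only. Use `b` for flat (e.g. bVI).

bIII

In C major the diatonic chords are C, Dm, Em, F, G, Am, Bdim. C–E–G = C, F–A–C = F and E–G–B = Em all belong to that set. Eb–G–Bb doesn't fit — on degree 3 C major would have Em (iii). Eb is the degree-3 chord of C minor, so it is the borrowed bIII.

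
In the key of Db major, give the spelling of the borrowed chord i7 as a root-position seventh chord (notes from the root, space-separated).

Db Fb Ab Cb

i7 is built on scale degree 1, which is Db in both Db major and its parallel. Building the minor-seventh chord from the parallel minor on Db: Db–Fb–Ab–Cb.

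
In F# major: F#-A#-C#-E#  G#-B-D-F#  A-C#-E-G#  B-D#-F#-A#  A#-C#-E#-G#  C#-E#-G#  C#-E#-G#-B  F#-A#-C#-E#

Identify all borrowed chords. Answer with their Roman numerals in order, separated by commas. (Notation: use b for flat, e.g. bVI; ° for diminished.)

In F# major the diatonic chords are F#, G#m, A#m, B, C#, D#m, E#dim. F#–A#–C#–E# = F#maj7, B–D#–F#–A# = Bmaj7, A#–C#–E#–G# = A#m7, C#–E#–G# = C# and C#–E#–G#–B = C#7 all belong to that set. But G#–B–D–F# is foreign: the diatonic ii on degree 2 is G#m, whereas G#m7b5 comes from F# minor. It is labeled iiø7. But A–C#–E–G# is foreign: the diatonic iii on degree 3 is A#m, whereas Amaj7 comes from F# minor. It is labeled bIIImaj7.

iiø7, bIIImaj7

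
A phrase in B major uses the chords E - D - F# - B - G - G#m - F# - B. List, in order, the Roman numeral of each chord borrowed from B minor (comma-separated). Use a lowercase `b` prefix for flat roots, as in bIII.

B major has the diatonic set B, C#m, D#m, E, F#, G#m, A#dim. E, F#, B and G#m all belong to that set. D (D–F#–A) is not: scale degree 3 in B major carries D#m (iii). In B minor the chord on that degree is D, so here it functions as bIII, borrowed from the parallel minor. But G (G–B–D) is foreign: the diatonic vi on degree 6 is G#m, whereas G comes from B minor. It is labeled bVI.

bIII, bVI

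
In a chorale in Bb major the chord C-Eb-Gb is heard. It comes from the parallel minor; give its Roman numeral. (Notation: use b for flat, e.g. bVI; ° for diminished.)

ii°

The root C is the diatonic 2nd degree of Bb major; the borrowing shows in the chord quality. C–Eb–Gb is a diminished chord — the form found in Bb minor, not the diatonic ii (Cm). Borrowed into Bb major it is written ii°.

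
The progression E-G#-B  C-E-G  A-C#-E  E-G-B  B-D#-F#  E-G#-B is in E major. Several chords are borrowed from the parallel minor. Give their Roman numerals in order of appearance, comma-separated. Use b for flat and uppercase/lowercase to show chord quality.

bVI, i

In E major the diatonic chords are E, F#m, G#m, A, B, C#m, D#dim. Of the given chords, E–G#–B = E, A–C#–E = A and B–D#–F# = B are diatonic. C–E–G doesn't fit — on degree 6 E major would have C#m (vi). C is the degree-6 chord of E minor, so it is the borrowed bVI. E–G–B doesn't fit — on degree 1 E major would have E (I). Em is the degree-1 chord of E minor, so it is the borrowed i.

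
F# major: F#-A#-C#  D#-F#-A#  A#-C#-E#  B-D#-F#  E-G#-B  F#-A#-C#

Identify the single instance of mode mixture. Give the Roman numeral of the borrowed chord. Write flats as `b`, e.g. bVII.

bVII

F# major has the diatonic set F#, G#m, A#m, B, C#, D#m, E#dim. F#–A#–C# = F#, D#–F#–A# = D#m, A#–C#–E# = A#m and B–D#–F# = B are all diatonic. But E–G#–B is foreign: the diatonic vii° on degree 7 is E#dim, whereas E comes from F# minor. It is labeled bVII.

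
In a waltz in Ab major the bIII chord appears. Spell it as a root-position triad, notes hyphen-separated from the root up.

The root of bIII is the lowered 3rd degree: C becomes Cb. Building the major chord from the parallel minor on Cb: Cb–Eb–Gb.

Cb-Eb-Gb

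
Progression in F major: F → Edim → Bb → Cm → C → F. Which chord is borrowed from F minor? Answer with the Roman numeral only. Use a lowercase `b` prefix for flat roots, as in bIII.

v

The diatonic triads in F major are F, Gm, Am, Bb, C, Dm, Edim. F, Edim, Bb and C all belong to that set. Cm (C–Eb–G) doesn't fit — on degree 5 F major would have C (V). Cm is the degree-5 chord of F minor, so it is the borrowed v.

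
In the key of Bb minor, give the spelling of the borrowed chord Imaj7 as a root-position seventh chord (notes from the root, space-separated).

Bb D F A

The root, Bb, is scale degree 1 — the same note in Bb minor and Bb major; only the chord quality changes. Building the major-seventh chord from the parallel major on Bb: Bb–D–F–A.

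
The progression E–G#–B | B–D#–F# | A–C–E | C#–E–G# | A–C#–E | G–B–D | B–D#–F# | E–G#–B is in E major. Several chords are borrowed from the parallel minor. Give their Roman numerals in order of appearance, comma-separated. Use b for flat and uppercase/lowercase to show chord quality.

iv, bIII

The diatonic triads in E major are E, F#m, G#m, A, B, C#m, D#dim. E–G#–B = E, B–D#–F# = B, C#–E–G# = C#m and A–C#–E = A all belong to that set. A–C–E doesn't fit — on degree 4 E major would have A (IV). Am is the degree-4 chord of E minor, so it is the borrowed iv. G–B–D is not: scale degree 3 in E major carries G#m (iii). In E minor the chord on that degree is G, so here it functions as bIII, borrowed from the parallel minor.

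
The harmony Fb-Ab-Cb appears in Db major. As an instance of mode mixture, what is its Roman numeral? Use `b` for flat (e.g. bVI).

bIII

The root Fb is the lowered 3rd scale degree — diatonically Db major has F there. Diatonically Db major has Fm (iii) on that degree; Fb–Ab–Cb is instead the major chord native to Db minor, so it takes the label bIII.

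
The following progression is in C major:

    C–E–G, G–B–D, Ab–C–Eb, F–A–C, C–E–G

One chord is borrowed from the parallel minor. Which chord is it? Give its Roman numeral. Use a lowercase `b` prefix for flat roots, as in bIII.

bVI

The diatonic triads in C major are C, Dm, Em, F, G, Am, Bdim. C–E–G = C, G–B–D = G and F–A–C = F all belong to that set. But Ab–C–Eb is foreign: the diatonic vi on degree 6 is Am, whereas Ab comes from C minor. It is labeled bVI.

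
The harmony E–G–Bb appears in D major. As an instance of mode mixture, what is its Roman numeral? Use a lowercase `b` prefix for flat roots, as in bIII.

ii°

The root E is the diatonic 2nd degree of D major; the borrowing shows in the chord quality. The diatonic chord on degree 2 would be Em (ii), but E–G–Bb is the diminished chord from D minor. As a borrowed chord it is labeled ii°.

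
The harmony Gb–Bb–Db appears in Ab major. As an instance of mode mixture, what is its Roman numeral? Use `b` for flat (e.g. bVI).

bVII

The root Gb is the lowered 7th scale degree — diatonically Ab major has G there. The diatonic chord on degree 7 would be Gdim (vii°), but Gb–Bb–Db is the major chord from Ab minor. As a borrowed chord it is labeled bVII.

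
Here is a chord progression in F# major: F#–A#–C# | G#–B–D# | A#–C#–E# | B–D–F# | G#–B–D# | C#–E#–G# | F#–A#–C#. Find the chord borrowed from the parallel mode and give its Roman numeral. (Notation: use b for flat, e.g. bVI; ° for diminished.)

iv

In F# major the diatonic chords are F#, G#m, A#m, B, C#, D#m, E#dim. F#–A#–C# = F#, G#–B–D# = G#m, A#–C#–E# = A#m and C#–E#–G# = C# are all diatonic. B–D–F# is not: scale degree 4 in F# major carries B (IV). In F# minor the chord on that degree is Bm, so here it functions as iv, borrowed from the parallel minor.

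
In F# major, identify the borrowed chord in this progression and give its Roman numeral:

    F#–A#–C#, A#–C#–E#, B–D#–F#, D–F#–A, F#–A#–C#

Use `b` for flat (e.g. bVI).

In F# major the diatonic chords are F#, G#m, A#m, B, C#, D#m, E#dim. Of the given chords, F#–A#–C# = F#, A#–C#–E# = A#m and B–D#–F# = B are diatonic. But D–F#–A is foreign: the diatonic vi on degree 6 is D#m, whereas D comes from F# minor. It is labeled bVI.

bVI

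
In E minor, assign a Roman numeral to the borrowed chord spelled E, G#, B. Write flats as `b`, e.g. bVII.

I

The root E is the diatonic 1st degree of E minor; the borrowing shows in the chord quality. E–G#–B is a major chord — the form found in E major, not the diatonic i (Em). Borrowed into E minor it is written I.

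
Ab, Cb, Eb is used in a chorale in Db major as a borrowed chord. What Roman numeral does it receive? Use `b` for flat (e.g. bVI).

The root Ab is the diatonic 5th degree of Db major; the borrowing shows in the chord quality. Diatonically Db major has Ab (V) on that degree; Ab–Cb–Eb is instead the minor chord native to Db minor, so it takes the label v.

v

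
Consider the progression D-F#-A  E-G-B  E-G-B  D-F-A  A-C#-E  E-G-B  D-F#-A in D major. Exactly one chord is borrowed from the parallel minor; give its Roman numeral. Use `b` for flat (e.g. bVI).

i

In D major the diatonic chords are D, Em, F#m, G, A, Bm, C#dim. Of the given chords, D–F#–A = D, E–G–B = Em and A–C#–E = A are diatonic. D–F–A is not: scale degree 1 in D major carries D (I). In D minor the chord on that degree is Dm, so here it functions as i, borrowed from the parallel minor.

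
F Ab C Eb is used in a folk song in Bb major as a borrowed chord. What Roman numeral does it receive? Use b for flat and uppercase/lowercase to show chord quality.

The root F is the diatonic 5th degree of Bb major; the borrowing shows in the chord quality. Diatonically Bb major has F (V) on that degree; F–Ab–C–Eb is instead the minor-seventh chord native to Bb minor, so it takes the label v7.

v7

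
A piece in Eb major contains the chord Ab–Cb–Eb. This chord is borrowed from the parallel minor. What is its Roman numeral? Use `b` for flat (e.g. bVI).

iv

The root Ab is the diatonic 4th degree of Eb major; the borrowing shows in the chord quality. The diatonic chord on degree 4 would be Ab (IV), but Ab–Cb–Eb is the minor chord from Eb minor. As a borrowed chord it is labeled iv.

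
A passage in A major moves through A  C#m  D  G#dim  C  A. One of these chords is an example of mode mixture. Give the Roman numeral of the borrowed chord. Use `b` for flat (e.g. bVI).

bIII

The diatonic triads in A major are A, Bm, C#m, D, E, F#m, G#dim. A, C#m, D and G#dim are all diatonic. C (C–E–G) doesn't fit — on degree 3 A major would have C#m (iii). C is the degree-3 chord of A minor, so it is the borrowed bIII.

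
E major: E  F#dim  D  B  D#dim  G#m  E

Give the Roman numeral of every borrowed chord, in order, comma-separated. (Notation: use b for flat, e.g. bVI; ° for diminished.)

E major has the diatonic set E, F#m, G#m, A, B, C#m, D#dim. Of the given chords, E, B, D#dim and G#m are diatonic. F#dim (F#–A–C) is not: scale degree 2 in E major carries F#m (ii). In E minor the chord on that degree is F#dim, so here it functions as ii°, borrowed from the parallel minor. But D (D–F#–A) is foreign: the diatonic vii° on degree 7 is D#dim, whereas D comes from E minor. It is labeled bVII.

ii°, bVII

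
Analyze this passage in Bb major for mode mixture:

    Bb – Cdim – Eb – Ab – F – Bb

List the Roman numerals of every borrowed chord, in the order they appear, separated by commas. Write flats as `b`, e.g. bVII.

ii°, bVII

In Bb major the diatonic chords are Bb, Cm, Dm, Eb, F, Gm, Adim. Bb, Eb and F are all diatonic. But Cdim (C–Eb–Gb) is foreign: the diatonic ii on degree 2 is Cm, whereas Cdim comes from Bb minor. It is labeled ii°. But Ab (Ab–C–Eb) is foreign: the diatonic vii° on degree 7 is Adim, whereas Ab comes from Bb minor. It is labeled bVII.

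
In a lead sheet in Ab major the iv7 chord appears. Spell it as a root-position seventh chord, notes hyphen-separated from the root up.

The root, Db, is scale degree 4 — the same note in Ab major and Ab minor; only the chord quality changes. Stacking thirds in Ab minor on Db gives Db–Fb–Ab–Cb.

Db-Fb-Ab-Cb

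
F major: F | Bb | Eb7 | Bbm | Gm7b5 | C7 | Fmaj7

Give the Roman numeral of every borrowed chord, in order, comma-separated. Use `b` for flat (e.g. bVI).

bVII7, iv, iiø7

F major has the diatonic set F, Gm, Am, Bb, C, Dm, Edim. Of the given chords, F, Bb, C7 and Fmaj7 are diatonic. Eb7 (Eb–G–Bb–Db) is not: scale degree 7 in F major carries Edim (vii°). In F minor the chord on that degree is Eb7, so here it functions as bVII7, borrowed from the parallel minor. Bbm (Bb–Db–F) doesn't fit — on degree 4 F major would have Bb (IV). Bbm is the degree-4 chord of F minor, so it is the borrowed iv. But Gm7b5 (G–Bb–Db–F) is foreign: the diatonic ii on degree 2 is Gm, whereas Gm7b5 comes from F minor. It is labeled iiø7.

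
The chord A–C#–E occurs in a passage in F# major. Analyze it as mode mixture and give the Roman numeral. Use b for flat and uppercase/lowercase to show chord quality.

bIII

The root A is the lowered 3rd scale degree — diatonically F# major has A# there. Diatonically F# major has A#m (iii) on that degree; A–C#–E is instead the major chord native to F# minor, so it takes the label bIII.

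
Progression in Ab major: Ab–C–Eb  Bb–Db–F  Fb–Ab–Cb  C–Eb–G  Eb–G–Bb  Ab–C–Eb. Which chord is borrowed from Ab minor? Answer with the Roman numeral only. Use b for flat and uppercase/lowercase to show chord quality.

bVI

Ab major has the diatonic set Ab, Bbm, Cm, Db, Eb, Fm, Gdim. Ab–C–Eb = Ab, Bb–Db–F = Bbm, C–Eb–G = Cm and Eb–G–Bb = Eb all belong to that set. But Fb–Ab–Cb is foreign: the diatonic vi on degree 6 is Fm, whereas Fb comes from Ab minor. It is labeled bVI.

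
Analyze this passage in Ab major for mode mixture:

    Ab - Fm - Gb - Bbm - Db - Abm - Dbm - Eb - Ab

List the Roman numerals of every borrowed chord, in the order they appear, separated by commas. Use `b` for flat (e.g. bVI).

bVII, i, iv

The diatonic triads in Ab major are Ab, Bbm, Cm, Db, Eb, Fm, Gdim. Ab, Fm, Bbm, Db and Eb are all diatonic. Gb (Gb–Bb–Db) is not: scale degree 7 in Ab major carries Gdim (vii°). In Ab minor the chord on that degree is Gb, so here it functions as bVII, borrowed from the parallel minor. But Abm (Ab–Cb–Eb) is foreign: the diatonic I on degree 1 is Ab, whereas Abm comes from Ab minor. It is labeled i. Dbm (Db–Fb–Ab) is not: scale degree 4 in Ab major carries Db (IV). In Ab minor the chord on that degree is Dbm, so here it functions as iv, borrowed from the parallel minor.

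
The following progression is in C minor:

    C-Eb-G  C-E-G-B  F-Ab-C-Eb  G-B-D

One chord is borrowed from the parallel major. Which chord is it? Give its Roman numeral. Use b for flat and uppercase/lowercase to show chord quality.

Imaj7

In C minor (with V from harmonic minor) the diatonic chords are Cm, Ddim, Eb, Fm, G, Ab, Bb. C–Eb–G = Cm, F–Ab–C–Eb = Fm7 and G–B–D = G all belong to that set. But C–E–G–B is foreign: the diatonic i on degree 1 is Cm, whereas Cmaj7 comes from C major. It is labeled Imaj7.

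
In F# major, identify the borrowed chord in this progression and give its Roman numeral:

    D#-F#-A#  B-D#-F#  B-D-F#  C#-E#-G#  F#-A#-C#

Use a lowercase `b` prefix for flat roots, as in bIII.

In F# major the diatonic chords are F#, G#m, A#m, B, C#, D#m, E#dim. Of the given chords, D#–F#–A# = D#m, B–D#–F# = B, C#–E#–G# = C# and F#–A#–C# = F# are diatonic. B–D–F# is not: scale degree 4 in F# major carries B (IV). In F# minor the chord on that degree is Bm, so here it functions as iv, borrowed from the parallel minor.

iv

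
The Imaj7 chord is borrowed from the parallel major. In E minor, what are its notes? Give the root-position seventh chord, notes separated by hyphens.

E-G#-B-D#

The root, E, is scale degree 1 — the same note in E minor and E major; only the chord quality changes. In E major the chord on E is E–G#–B–D#.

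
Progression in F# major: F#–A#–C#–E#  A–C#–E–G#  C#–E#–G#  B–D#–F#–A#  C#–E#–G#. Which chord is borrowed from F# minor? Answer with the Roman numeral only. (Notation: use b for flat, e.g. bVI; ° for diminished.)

bIIImaj7

F# major has the diatonic set F#, G#m, A#m, B, C#, D#m, E#dim. F#–A#–C#–E# = F#maj7, C#–E#–G# = C# and B–D#–F#–A# = Bmaj7 are all diatonic. A–C#–E–G# doesn't fit — on degree 3 F# major would have A#m (iii). Amaj7 is the degree-3 chord of F# minor, so it is the borrowed bIIImaj7.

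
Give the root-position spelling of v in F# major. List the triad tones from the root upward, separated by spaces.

v is built on scale degree 5, which is C# in both F# major and its parallel. Building the minor chord from the parallel minor on C#: C#–E–G#.

C# E G#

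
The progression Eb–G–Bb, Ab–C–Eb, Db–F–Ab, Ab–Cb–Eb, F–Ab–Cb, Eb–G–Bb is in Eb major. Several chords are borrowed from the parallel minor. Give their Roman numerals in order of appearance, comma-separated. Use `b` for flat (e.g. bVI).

bVII, iv, ii°

In Eb major the diatonic chords are Eb, Fm, Gm, Ab, Bb, Cm, Ddim. Eb–G–Bb = Eb and Ab–C–Eb = Ab both belong to that set. Db–F–Ab doesn't fit — on degree 7 Eb major would have Ddim (vii°). Db is the degree-7 chord of Eb minor, so it is the borrowed bVII. Ab–Cb–Eb doesn't fit — on degree 4 Eb major would have Ab (IV). Abm is the degree-4 chord of Eb minor, so it is the borrowed iv. But F–Ab–Cb is foreign: the diatonic ii on degree 2 is Fm, whereas Fdim comes from Eb minor. It is labeled ii°.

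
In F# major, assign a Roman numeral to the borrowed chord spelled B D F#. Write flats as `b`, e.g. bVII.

iv

The root B is the diatonic 4th degree of F# major; the borrowing shows in the chord quality. B–D–F# is a minor chord — the form found in F# minor, not the diatonic IV (B). Borrowed into F# major it is written iv.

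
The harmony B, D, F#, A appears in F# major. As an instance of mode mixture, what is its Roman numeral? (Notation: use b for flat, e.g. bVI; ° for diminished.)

iv7

The root B is the diatonic 4th degree of F# major; the borrowing shows in the chord quality. The diatonic chord on degree 4 would be B (IV), but B–D–F#–A is the minor-seventh chord from F# minor. As a borrowed chord it is labeled iv7.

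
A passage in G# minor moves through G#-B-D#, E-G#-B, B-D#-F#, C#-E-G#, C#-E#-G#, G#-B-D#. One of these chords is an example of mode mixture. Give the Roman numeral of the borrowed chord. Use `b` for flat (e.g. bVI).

IV

In G# minor (with V from harmonic minor) the diatonic chords are G#m, A#dim, B, C#m, D#, E, F#. Of the given chords, G#–B–D# = G#m, E–G#–B = E, B–D#–F# = B and C#–E–G# = C#m are diatonic. But C#–E#–G# is foreign: the diatonic iv on degree 4 is C#m, whereas C# comes from G# major. It is labeled IV.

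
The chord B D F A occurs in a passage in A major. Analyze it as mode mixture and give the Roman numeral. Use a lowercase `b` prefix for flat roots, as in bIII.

The root B is the diatonic 2nd degree of A major; the borrowing shows in the chord quality. The diatonic chord on degree 2 would be Bm (ii), but B–D–F–A is the half-diminished-seventh chord from A minor. As a borrowed chord it is labeled iiø7.

iiø7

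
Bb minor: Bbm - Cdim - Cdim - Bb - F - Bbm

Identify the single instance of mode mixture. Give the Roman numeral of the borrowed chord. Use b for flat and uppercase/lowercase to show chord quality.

I

Bb minor has the diatonic set Bbm, Cdim, Db, Ebm, F, Gb, Ab (with V from harmonic minor). Of the given chords, Bbm, Cdim and F are diatonic. But Bb (Bb–D–F) is foreign: the diatonic i on degree 1 is Bbm, whereas Bb comes from Bb major. It is labeled I.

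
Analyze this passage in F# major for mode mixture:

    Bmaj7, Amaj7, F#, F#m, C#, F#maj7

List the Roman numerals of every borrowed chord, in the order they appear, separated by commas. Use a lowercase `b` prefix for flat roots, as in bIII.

F# major has the diatonic set F#, G#m, A#m, B, C#, D#m, E#dim. Bmaj7, F#, C# and F#maj7 all belong to that set. But Amaj7 (A–C#–E–G#) is foreign: the diatonic iii on degree 3 is A#m, whereas Amaj7 comes from F# minor. It is labeled bIIImaj7. F#m (F#–A–C#) doesn't fit — on degree 1 F# major would have F# (I). F#m is the degree-1 chord of F# minor, so it is the borrowed i.

bIIImaj7, i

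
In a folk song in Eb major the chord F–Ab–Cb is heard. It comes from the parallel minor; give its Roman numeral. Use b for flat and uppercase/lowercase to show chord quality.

The root F is the diatonic 2nd degree of Eb major; the borrowing shows in the chord quality. Diatonically Eb major has Fm (ii) on that degree; F–Ab–Cb is instead the diminished chord native to Eb minor, so it takes the label ii°.

ii°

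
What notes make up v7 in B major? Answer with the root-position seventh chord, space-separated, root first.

F# A C# E

v7 is built on scale degree 5, which is F# in both B major and its parallel. In B minor the chord on F# is F#–A–C#–E.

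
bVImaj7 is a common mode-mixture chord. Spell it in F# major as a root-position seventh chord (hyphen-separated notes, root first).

bVImaj7 is built on the lowered scale degree 6. In F# major degree 6 is D#; lowered it becomes D. Building the major-seventh chord from the parallel minor on D: D–F#–A–C#.

D-F#-A-C#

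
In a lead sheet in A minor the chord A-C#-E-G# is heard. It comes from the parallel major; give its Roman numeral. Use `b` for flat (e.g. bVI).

The root A is the diatonic 1st degree of A minor; the borrowing shows in the chord quality. A–C#–E–G# is a major-seventh chord — the form found in A major, not the diatonic i (Am). Borrowed into A minor it is written Imaj7.

Imaj7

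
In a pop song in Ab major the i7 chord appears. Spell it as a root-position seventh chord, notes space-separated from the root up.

Ab Cb Eb Gb

i7 is built on scale degree 1, which is Ab in both Ab major and its parallel. In Ab minor the chord on Ab is Ab–Cb–Eb–Gb.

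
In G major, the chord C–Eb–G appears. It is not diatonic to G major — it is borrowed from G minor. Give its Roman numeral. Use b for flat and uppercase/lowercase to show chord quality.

iv

The root C is the diatonic 4th degree of G major; the borrowing shows in the chord quality. The diatonic chord on degree 4 would be C (IV), but C–Eb–G is the minor chord from G minor. As a borrowed chord it is labeled iv.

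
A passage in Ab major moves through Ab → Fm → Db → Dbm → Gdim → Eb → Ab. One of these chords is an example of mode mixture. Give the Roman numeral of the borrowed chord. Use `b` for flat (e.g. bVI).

iv

The diatonic triads in Ab major are Ab, Bbm, Cm, Db, Eb, Fm, Gdim. Ab, Fm, Db, Gdim and Eb all belong to that set. But Dbm (Db–Fb–Ab) is foreign: the diatonic IV on degree 4 is Db, whereas Dbm comes from Ab minor. It is labeled iv.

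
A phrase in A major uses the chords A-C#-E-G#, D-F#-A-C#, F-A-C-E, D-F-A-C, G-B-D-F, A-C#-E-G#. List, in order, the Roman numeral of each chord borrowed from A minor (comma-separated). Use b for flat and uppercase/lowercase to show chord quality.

In A major the diatonic chords are A, Bm, C#m, D, E, F#m, G#dim. A–C#–E–G# = Amaj7 and D–F#–A–C# = Dmaj7 are both diatonic. F–A–C–E doesn't fit — on degree 6 A major would have F#m (vi). Fmaj7 is the degree-6 chord of A minor, so it is the borrowed bVImaj7. D–F–A–C is not: scale degree 4 in A major carries D (IV). In A minor the chord on that degree is Dm7, so here it functions as iv7, borrowed from the parallel minor. G–B–D–F doesn't fit — on degree 7 A major would have G#dim (vii°). G7 is the degree-7 chord of A minor, so it is the borrowed bVII7.

bVImaj7, iv7, bVII7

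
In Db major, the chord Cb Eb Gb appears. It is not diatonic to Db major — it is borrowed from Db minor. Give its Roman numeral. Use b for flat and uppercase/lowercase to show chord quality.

In Db major scale degree 7 is C; Cb is its lowered form, from Db minor. The diatonic chord on degree 7 would be Cdim (vii°), but Cb–Eb–Gb is the major chord from Db minor. As a borrowed chord it is labeled bVII.

bVII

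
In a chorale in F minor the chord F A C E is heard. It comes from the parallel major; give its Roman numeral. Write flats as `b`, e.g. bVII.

F is scale degree 1 in F minor. The diatonic chord on degree 1 would be Fm (i), but F–A–C–E is the major-seventh chord from F major. As a borrowed chord it is labeled Imaj7.

Imaj7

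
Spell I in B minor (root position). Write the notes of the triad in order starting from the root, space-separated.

B D# F#

I is built on scale degree 1, which is B in both B minor and its parallel. Stacking thirds in B major on B gives B–D#–F#.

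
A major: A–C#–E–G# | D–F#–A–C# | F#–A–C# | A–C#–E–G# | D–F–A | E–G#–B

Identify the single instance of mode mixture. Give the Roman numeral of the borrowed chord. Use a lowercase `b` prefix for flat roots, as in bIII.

A major has the diatonic set A, Bm, C#m, D, E, F#m, G#dim. A–C#–E–G# = Amaj7, D–F#–A–C# = Dmaj7, F#–A–C# = F#m and E–G#–B = E all belong to that set. D–F–A doesn't fit — on degree 4 A major would have D (IV). Dm is the degree-4 chord of A minor, so it is the borrowed iv.

iv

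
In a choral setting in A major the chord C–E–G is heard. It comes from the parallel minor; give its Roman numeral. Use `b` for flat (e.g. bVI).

C is the lowered form of scale degree 3 in A major (the diatonic degree 3 is C#). The diatonic chord on degree 3 would be C#m (iii), but C–E–G is the major chord from A minor. As a borrowed chord it is labeled bIII.

bIII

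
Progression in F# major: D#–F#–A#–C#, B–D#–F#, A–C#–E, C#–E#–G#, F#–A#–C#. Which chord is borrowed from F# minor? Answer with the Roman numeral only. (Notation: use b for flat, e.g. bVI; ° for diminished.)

The diatonic triads in F# major are F#, G#m, A#m, B, C#, D#m, E#dim. Of the given chords, D#–F#–A#–C# = D#m7, B–D#–F# = B, C#–E#–G# = C# and F#–A#–C# = F# are diatonic. A–C#–E doesn't fit — on degree 3 F# major would have A#m (iii). A is the degree-3 chord of F# minor, so it is the borrowed bIII.

bIII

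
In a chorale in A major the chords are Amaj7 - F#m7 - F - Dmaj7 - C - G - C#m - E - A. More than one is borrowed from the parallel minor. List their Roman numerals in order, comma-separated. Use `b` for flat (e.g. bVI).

A major has the diatonic set A, Bm, C#m, D, E, F#m, G#dim. Of the given chords, Amaj7, F#m7, Dmaj7, C#m, E and A are diatonic. But F (F–A–C) is foreign: the diatonic vi on degree 6 is F#m, whereas F comes from A minor. It is labeled bVI. C (C–E–G) is not: scale degree 3 in A major carries C#m (iii). In A minor the chord on that degree is C, so here it functions as bIII, borrowed from the parallel minor. G (G–B–D) doesn't fit — on degree 7 A major would have G#dim (vii°). G is the degree-7 chord of A minor, so it is the borrowed bVII.

bVI, bIII, bVII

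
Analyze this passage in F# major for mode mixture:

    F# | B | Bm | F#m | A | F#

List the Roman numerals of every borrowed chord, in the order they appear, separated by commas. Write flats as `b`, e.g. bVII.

iv, i, bIII

The diatonic triads in F# major are F#, G#m, A#m, B, C#, D#m, E#dim. Of the given chords, F# and B are diatonic. Bm (B–D–F#) doesn't fit — on degree 4 F# major would have B (IV). Bm is the degree-4 chord of F# minor, so it is the borrowed iv. F#m (F#–A–C#) is not: scale degree 1 in F# major carries F# (I). In F# minor the chord on that degree is F#m, so here it functions as i, borrowed from the parallel minor. But A (A–C#–E) is foreign: the diatonic iii on degree 3 is A#m, whereas A comes from F# minor. It is labeled bIII.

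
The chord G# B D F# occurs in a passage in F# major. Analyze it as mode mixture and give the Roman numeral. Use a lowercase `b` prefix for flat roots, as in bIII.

G# is scale degree 2 in F# major. G#–B–D–F# is a half-diminished-seventh chord — the form found in F# minor, not the diatonic ii (G#m). Borrowed into F# major it is written iiø7.

iiø7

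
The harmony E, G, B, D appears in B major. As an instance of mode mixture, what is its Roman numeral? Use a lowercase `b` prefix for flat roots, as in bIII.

The root E is the diatonic 4th degree of B major; the borrowing shows in the chord quality. Diatonically B major has E (IV) on that degree; E–G–B–D is instead the minor-seventh chord native to B minor, so it takes the label iv7.

iv7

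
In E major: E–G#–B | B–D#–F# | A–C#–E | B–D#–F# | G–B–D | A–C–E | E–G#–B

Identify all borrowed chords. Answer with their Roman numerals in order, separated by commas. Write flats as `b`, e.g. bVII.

The diatonic triads in E major are E, F#m, G#m, A, B, C#m, D#dim. E–G#–B = E, B–D#–F# = B and A–C#–E = A all belong to that set. G–B–D doesn't fit — on degree 3 E major would have G#m (iii). G is the degree-3 chord of E minor, so it is the borrowed bIII. A–C–E is not: scale degree 4 in E major carries A (IV). In E minor the chord on that degree is Am, so here it functions as iv, borrowed from the parallel minor.

bIII, iv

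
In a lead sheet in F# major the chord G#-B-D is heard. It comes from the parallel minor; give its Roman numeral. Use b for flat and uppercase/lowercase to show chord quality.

ii°

G# is scale degree 2 in F# major. G#–B–D is a diminished chord — the form found in F# minor, not the diatonic ii (G#m). Borrowed into F# major it is written ii°.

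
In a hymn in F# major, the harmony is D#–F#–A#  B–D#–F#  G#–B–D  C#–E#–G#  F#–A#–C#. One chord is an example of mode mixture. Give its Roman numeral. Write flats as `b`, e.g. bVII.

In F# major the diatonic chords are F#, G#m, A#m, B, C#, D#m, E#dim. D#–F#–A# = D#m, B–D#–F# = B, C#–E#–G# = C# and F#–A#–C# = F# all belong to that set. G#–B–D is not: scale degree 2 in F# major carries G#m (ii). In F# minor the chord on that degree is G#dim, so here it functions as ii°, borrowed from the parallel minor.

ii°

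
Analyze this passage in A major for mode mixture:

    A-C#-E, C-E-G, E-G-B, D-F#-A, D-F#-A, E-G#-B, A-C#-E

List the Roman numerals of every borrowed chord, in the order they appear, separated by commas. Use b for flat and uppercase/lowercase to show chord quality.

The diatonic triads in A major are A, Bm, C#m, D, E, F#m, G#dim. Of the given chords, A–C#–E = A, D–F#–A = D and E–G#–B = E are diatonic. But C–E–G is foreign: the diatonic iii on degree 3 is C#m, whereas C comes from A minor. It is labeled bIII. E–G–B is not: scale degree 5 in A major carries E (V). In A minor the chord on that degree is Em, so here it functions as v, borrowed from the parallel minor.

bIII, v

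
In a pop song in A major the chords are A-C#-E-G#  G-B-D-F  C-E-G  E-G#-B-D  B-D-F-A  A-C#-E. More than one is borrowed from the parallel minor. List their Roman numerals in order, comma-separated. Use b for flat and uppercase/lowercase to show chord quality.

bVII7, bIII, iiø7

The diatonic triads in A major are A, Bm, C#m, D, E, F#m, G#dim. A–C#–E–G# = Amaj7, E–G#–B–D = E7 and A–C#–E = A all belong to that set. G–B–D–F is not: scale degree 7 in A major carries G#dim (vii°). In A minor the chord on that degree is G7, so here it functions as bVII7, borrowed from the parallel minor. But C–E–G is foreign: the diatonic iii on degree 3 is C#m, whereas C comes from A minor. It is labeled bIII. But B–D–F–A is foreign: the diatonic ii on degree 2 is Bm, whereas Bm7b5 comes from A minor. It is labeled iiø7.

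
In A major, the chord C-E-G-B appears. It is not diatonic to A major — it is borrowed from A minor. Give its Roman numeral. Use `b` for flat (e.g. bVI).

bIIImaj7

C is the lowered form of scale degree 3 in A major (the diatonic degree 3 is C#). Diatonically A major has C#m (iii) on that degree; C–E–G–B is instead the major-seventh chord native to A minor, so it takes the label bIIImaj7.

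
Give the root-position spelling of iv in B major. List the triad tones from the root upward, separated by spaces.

E G B

iv is built on scale degree 4, which is E in both B major and its parallel. Stacking thirds in B minor on E gives E–G–B.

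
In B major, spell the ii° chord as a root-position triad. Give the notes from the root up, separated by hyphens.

The root, C#, is scale degree 2 — the same note in B major and B minor; only the chord quality changes. Building the diminished chord from the parallel minor on C#: C#–E–G.

C#-E-G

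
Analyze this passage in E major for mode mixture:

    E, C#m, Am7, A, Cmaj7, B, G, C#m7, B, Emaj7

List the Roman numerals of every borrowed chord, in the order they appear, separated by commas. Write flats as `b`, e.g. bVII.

iv7, bVImaj7, bIII

In E major the diatonic chords are E, F#m, G#m, A, B, C#m, D#dim. E, C#m, A, B, C#m7 and Emaj7 all belong to that set. Am7 (A–C–E–G) doesn't fit — on degree 4 E major would have A (IV). Am7 is the degree-4 chord of E minor, so it is the borrowed iv7. Cmaj7 (C–E–G–B) doesn't fit — on degree 6 E major would have C#m (vi). Cmaj7 is the degree-6 chord of E minor, so it is the borrowed bVImaj7. But G (G–B–D) is foreign: the diatonic iii on degree 3 is G#m, whereas G comes from E minor. It is labeled bIII.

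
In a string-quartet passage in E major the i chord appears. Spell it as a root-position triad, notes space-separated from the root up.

E G B

i is built on scale degree 1, which is E in both E major and its parallel. In E minor the chord on E is E–G–B.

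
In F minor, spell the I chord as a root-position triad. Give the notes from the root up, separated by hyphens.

The root, F, is scale degree 1 — the same note in F minor and F major; only the chord quality changes. Stacking thirds in F major on F gives F–A–C.

F-A-C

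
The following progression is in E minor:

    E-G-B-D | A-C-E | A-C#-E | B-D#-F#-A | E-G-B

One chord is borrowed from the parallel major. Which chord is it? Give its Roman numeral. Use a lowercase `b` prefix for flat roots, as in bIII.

IV

In E minor (with V from harmonic minor) the diatonic chords are Em, F#dim, G, Am, B, C, D. E–G–B–D = Em7, A–C–E = Am, B–D#–F#–A = B7 and E–G–B = Em are all diatonic. A–C#–E is not: scale degree 4 in E minor carries Am (iv). In E major the chord on that degree is A, so here it functions as IV, borrowed from the parallel major.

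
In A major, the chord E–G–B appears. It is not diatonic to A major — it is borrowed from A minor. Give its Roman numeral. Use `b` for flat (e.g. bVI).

v

E is scale degree 5 in A major. The diatonic chord on degree 5 would be E (V), but E–G–B is the minor chord from A minor. As a borrowed chord it is labeled v.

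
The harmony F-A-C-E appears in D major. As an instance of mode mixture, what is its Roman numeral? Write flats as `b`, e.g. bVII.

bIIImaj7

F is the lowered form of scale degree 3 in D major (the diatonic degree 3 is F#). Diatonically D major has F#m (iii) on that degree; F–A–C–E is instead the major-seventh chord native to D minor, so it takes the label bIIImaj7.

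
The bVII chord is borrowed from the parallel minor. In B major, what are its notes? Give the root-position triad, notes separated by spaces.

A C# E

The root of bVII is the lowered 7th degree: A# becomes A. Building the major chord from the parallel minor on A: A–C#–E.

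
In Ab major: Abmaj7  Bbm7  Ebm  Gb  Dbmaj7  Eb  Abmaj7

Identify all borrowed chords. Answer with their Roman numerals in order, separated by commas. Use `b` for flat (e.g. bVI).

The diatonic triads in Ab major are Ab, Bbm, Cm, Db, Eb, Fm, Gdim. Abmaj7, Bbm7, Dbmaj7 and Eb all belong to that set. Ebm (Eb–Gb–Bb) doesn't fit — on degree 5 Ab major would have Eb (V). Ebm is the degree-5 chord of Ab minor, so it is the borrowed v. Gb (Gb–Bb–Db) is not: scale degree 7 in Ab major carries Gdim (vii°). In Ab minor the chord on that degree is Gb, so here it functions as bVII, borrowed from the parallel minor.

v, bVII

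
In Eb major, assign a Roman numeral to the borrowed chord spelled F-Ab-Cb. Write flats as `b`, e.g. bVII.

F is scale degree 2 in Eb major. Diatonically Eb major has Fm (ii) on that degree; F–Ab–Cb is instead the diminished chord native to Eb minor, so it takes the label ii°.

ii°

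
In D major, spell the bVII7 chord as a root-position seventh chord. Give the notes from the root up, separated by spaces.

The root of bVII7 is the lowered 7th degree: C# becomes C. Building the dominant-seventh chord from the parallel minor on C: C–E–G–Bb.

C E G Bb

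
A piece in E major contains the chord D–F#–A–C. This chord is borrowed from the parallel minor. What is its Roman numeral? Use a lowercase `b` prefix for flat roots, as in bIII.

bVII7

D is the lowered form of scale degree 7 in E major (the diatonic degree 7 is D#). The diatonic chord on degree 7 would be D#dim (vii°), but D–F#–A–C is the dominant-seventh chord from E minor. As a borrowed chord it is labeled bVII7.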